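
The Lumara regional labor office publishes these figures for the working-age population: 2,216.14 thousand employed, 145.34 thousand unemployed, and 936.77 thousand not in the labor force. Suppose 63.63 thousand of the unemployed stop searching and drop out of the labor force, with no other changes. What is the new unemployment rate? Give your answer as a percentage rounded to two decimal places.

New unemployment rate ≈ 3.56%.

Initially, labor force = 2,216.14 + 145.34 = 2,361.48 thousand, so u = 145.34/2,361.48 = 6.15%.
After the change, unemployed and labor force both fall by 63.63 → E = 2,216.14, U = 81.71, labor force = 2,297.85 thousand.
New unemployment rate = 81.71 / 2,297.85 = 3.56%.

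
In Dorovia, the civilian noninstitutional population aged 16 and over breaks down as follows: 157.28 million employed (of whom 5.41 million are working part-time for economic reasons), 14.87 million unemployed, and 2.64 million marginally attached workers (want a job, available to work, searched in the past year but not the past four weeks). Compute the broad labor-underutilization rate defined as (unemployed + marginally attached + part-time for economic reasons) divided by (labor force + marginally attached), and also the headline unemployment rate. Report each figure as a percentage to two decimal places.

Broad underutilization rate ≈ 13.11%; headline unemployment rate ≈ 8.64%.

Labor force = 157.28 + 14.87 = 172.15 million.
Numerator = 14.87 + 2.64 + 5.41 = 22.92 million.
Denominator = 172.15 + 2.64 = 174.79 million.
Broad rate = 22.92 / 174.79 = 13.11%.
Headline unemployment rate = 14.87 / 172.15 = 8.64%.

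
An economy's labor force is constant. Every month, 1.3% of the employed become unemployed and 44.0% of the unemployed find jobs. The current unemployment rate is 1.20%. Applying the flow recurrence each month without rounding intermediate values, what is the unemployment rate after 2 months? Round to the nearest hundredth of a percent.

With a fixed labor force, u_{t+1} = u_t + s·(1−u_t) − f·u_t = u_t·(1−s−f) + s.
Here 1−s−f = 0.547 and s = 0.013.
u_1 = 0.012000 × 0.547 + 0.013 = 0.019564.
u_2 = 0.019564 × 0.547 + 0.013 = 0.023702.

Unemployment rate after two months ≈ 2.37%.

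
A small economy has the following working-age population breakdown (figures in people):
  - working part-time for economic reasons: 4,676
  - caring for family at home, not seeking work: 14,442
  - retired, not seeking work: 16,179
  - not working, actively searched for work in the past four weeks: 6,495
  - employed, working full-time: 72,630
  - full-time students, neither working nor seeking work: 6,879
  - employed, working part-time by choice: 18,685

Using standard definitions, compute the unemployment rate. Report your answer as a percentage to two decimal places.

Employed = 4,676 + 72,630 + 18,685 = 95,991 (anyone who worked, including part-time for economic reasons, counts as employed).
Unemployed = 6,495.
Labor force = 95,991 + 6,495 = 102,486.
Unemployment rate = 6,495 / 102,486 = 6.34%.

Unemployment rate ≈ 6.34%.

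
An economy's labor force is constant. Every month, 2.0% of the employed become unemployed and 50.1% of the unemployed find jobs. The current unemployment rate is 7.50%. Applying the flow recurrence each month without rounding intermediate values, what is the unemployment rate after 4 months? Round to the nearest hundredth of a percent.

With a fixed labor force, u_{t+1} = u_t + s·(1−u_t) − f·u_t = u_t·(1−s−f) + s.
Here 1−s−f = 0.479 and s = 0.020.
u_1 = 0.075000 × 0.479 + 0.020 = 0.055925.
u_2 = 0.055925 × 0.479 + 0.020 = 0.046788.
u_3 = 0.046788 × 0.479 + 0.020 = 0.042411.
u_4 = 0.042411 × 0.479 + 0.020 = 0.040315.

Unemployment rate after four months ≈ 4.03%.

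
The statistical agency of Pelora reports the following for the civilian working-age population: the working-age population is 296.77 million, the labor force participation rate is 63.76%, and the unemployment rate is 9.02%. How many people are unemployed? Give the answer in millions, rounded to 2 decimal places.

About 17.07 million are unemployed.

Labor force = 0.6376 × 296.77 = 189.22 million.
Unemployed = 0.0902 × 189.22 ≈ 17.07 million.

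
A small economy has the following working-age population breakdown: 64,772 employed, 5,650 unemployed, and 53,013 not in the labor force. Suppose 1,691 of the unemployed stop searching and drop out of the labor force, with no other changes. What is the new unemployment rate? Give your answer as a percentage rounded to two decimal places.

New unemployment rate ≈ 5.76%.

Initially, labor force = 64,772 + 5,650 = 70,422, so u = 5,650/70,422 = 8.02%.
After the change, unemployed and labor force both fall by 1,691 → E = 64,772, U = 3,959, labor force = 68,731.
New unemployment rate = 3,959 / 68,731 = 5.76%.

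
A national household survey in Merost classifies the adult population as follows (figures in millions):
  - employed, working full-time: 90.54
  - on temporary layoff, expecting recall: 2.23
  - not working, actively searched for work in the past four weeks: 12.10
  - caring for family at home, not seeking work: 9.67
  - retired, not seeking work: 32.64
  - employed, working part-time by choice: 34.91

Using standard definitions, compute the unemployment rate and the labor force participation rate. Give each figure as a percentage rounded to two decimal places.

Unemployment rate ≈ 10.25%; labor force participation rate ≈ 76.76%.

Employed = 90.54 + 34.91 = 125.45 million.
Unemployed = 2.23 + 12.10 = 14.33 million (jobless and actively searching, or on temporary layoff).
Labor force = 125.45 + 14.33 = 139.78 million.
Not in labor force = 9.67 + 32.64 = 42.31 million (those not working and not actively searching are outside the labor force).
Civilian working-age population = 139.78 + 42.31 = 182.09 million.
Unemployment rate = 14.33 / 139.78 = 10.25%.
Labor force participation rate = 139.78 / 182.09 = 76.76%.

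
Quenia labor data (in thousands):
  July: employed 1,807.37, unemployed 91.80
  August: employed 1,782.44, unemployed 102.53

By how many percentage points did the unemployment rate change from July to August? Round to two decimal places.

The unemployment rate changed by +0.61 percentage points.

July: labor force = 1,807.37 + 91.80 = 1,899.17; u = 91.80/1,899.17 = 4.83%.
August: labor force = 1,782.44 + 102.53 = 1,884.97; u = 102.53/1,884.97 = 5.44%.
Change = 5.44% − 4.83% = +0.61 pp.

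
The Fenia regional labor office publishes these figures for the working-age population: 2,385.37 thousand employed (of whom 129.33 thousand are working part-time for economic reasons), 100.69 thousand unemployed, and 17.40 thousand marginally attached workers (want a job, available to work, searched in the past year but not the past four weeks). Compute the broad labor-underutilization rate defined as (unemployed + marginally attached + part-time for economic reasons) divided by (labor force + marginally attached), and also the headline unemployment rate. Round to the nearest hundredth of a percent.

Labor force = 2,385.37 + 100.69 = 2,486.06 thousand.
Numerator = 100.69 + 17.40 + 129.33 = 247.42 thousand.
Denominator = 2,486.06 + 17.40 = 2,503.46 thousand.
Broad rate = 247.42 / 2,503.46 = 9.88%.
Headline unemployment rate = 100.69 / 2,486.06 = 4.05%.

Broad underutilization rate ≈ 9.88%; headline unemployment rate ≈ 4.05%.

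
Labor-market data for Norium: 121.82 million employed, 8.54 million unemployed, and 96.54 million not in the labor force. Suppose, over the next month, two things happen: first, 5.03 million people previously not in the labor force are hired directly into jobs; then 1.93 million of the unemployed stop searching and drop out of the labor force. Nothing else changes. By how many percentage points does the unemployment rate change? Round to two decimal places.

The unemployment rate changes by −1.60 percentage points.

Initially, labor force = 121.82 + 8.54 = 130.36 million, so u = 8.54/130.36 = 6.55%.
After the first change, employed and labor force both rise by 5.03; unemployed unchanged → E = 126.85, U = 8.54, labor force = 135.39 million.
After the second change, unemployed and labor force both fall by 1.93 → E = 126.85, U = 6.61, labor force = 133.46 million.
New unemployment rate = 6.61 / 133.46 = 4.95%.
Change = 4.95% − 6.55% = −1.60 percentage points.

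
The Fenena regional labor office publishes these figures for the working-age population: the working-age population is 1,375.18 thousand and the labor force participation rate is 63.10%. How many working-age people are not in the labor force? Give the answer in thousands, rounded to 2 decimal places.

About 507.44 thousand are not in the labor force.

Share not in the labor force = 1 − 0.6310 = 0.3690.
Not in labor force = 0.3690 × 1,375.18 ≈ 507.44 thousand.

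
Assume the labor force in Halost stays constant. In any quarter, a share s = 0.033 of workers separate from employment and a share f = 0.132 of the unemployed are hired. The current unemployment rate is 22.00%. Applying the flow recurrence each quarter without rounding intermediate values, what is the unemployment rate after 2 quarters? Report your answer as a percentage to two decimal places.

Unemployment rate after two quarters ≈ 21.39%.

With a fixed labor force, u_{t+1} = u_t + s·(1−u_t) − f·u_t = u_t·(1−s−f) + s.
Here 1−s−f = 0.835 and s = 0.033.
u_1 = 0.220000 × 0.835 + 0.033 = 0.216700.
u_2 = 0.216700 × 0.835 + 0.033 = 0.213945.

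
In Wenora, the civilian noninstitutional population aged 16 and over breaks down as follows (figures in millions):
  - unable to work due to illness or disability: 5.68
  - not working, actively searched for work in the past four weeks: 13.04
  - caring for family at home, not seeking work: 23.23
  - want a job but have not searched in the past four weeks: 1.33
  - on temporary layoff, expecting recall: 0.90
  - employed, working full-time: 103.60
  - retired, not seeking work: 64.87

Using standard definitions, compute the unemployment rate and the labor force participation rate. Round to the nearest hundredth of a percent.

Unemployment rate ≈ 11.86%; labor force participation rate ≈ 55.27%.

Employed = 103.60 million.
Unemployed = 13.04 + 0.90 = 13.94 million (jobless and actively searching, or on temporary layoff).
Labor force = 103.60 + 13.94 = 117.54 million.
Not in labor force = 5.68 + 23.23 + 1.33 + 64.87 = 95.11 million (those not working and not actively searching are outside the labor force — including those who want a job but have given up searching).
Civilian working-age population = 117.54 + 95.11 = 212.65 million.
Unemployment rate = 13.94 / 117.54 = 11.86%.
Labor force participation rate = 117.54 / 212.65 = 55.27%.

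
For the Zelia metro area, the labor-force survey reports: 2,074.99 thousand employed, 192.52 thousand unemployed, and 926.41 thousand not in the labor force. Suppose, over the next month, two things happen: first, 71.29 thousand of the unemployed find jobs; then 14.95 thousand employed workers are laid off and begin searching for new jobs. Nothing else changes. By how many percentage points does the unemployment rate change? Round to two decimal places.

The unemployment rate changes by −2.48 percentage points.

Initially, labor force = 2,074.99 + 192.52 = 2,267.51 thousand, so u = 192.52/2,267.51 = 8.49%.
After the first change, unemployed falls and employed rises by 71.29; labor force unchanged → E = 2,146.28, U = 121.23, labor force = 2,267.51 thousand.
After the second change, employed falls and unemployed rises by 14.95; labor force unchanged → E = 2,131.33, U = 136.18, labor force = 2,267.51 thousand.
New unemployment rate = 136.18 / 2,267.51 = 6.01%.
Change = 6.01% − 8.49% = −2.48 percentage points.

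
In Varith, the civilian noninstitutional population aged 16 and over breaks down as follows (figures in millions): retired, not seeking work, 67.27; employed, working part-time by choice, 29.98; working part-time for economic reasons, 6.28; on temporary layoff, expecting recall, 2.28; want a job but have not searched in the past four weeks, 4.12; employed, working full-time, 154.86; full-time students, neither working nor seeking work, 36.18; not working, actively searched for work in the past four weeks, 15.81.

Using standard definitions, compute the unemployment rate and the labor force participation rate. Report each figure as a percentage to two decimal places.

Unemployment rate ≈ 8.65%; labor force participation rate ≈ 66.04%.

Employed = 29.98 + 6.28 + 154.86 = 191.12 million (anyone who worked, including part-time for economic reasons, counts as employed).
Unemployed = 2.28 + 15.81 = 18.09 million (jobless and actively searching, or on temporary layoff).
Labor force = 191.12 + 18.09 = 209.21 million.
Not in labor force = 67.27 + 4.12 + 36.18 = 107.57 million (those not working and not actively searching are outside the labor force — including those who want a job but have given up searching).
Civilian working-age population = 209.21 + 107.57 = 316.78 million.
Unemployment rate = 18.09 / 209.21 = 8.65%.
Labor force participation rate = 209.21 / 316.78 = 66.04%.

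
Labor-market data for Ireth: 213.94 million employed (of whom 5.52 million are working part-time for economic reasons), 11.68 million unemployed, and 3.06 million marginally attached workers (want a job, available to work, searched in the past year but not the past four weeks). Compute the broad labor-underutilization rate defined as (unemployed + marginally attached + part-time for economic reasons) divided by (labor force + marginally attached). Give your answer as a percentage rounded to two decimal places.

Labor force = 213.94 + 11.68 = 225.62 million.
Numerator = 11.68 + 3.06 + 5.52 = 20.26 million.
Denominator = 225.62 + 3.06 = 228.68 million.
Broad rate = 20.26 / 228.68 = 8.86%.

Broad underutilization rate ≈ 8.86%.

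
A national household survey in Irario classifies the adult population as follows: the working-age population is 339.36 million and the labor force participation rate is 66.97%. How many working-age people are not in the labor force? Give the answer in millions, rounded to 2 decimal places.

Share not in the labor force = 1 − 0.6697 = 0.3303.
Not in labor force = 0.3303 × 339.36 ≈ 112.09 million.

About 112.09 million are not in the labor force.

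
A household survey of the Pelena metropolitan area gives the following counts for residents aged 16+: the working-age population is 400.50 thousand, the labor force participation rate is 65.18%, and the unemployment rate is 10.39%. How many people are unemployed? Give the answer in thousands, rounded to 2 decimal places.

Labor force = 0.6518 × 400.50 = 261.05 thousand.
Unemployed = 0.1039 × 261.05 ≈ 27.12 thousand.

About 27.12 thousand are unemployed.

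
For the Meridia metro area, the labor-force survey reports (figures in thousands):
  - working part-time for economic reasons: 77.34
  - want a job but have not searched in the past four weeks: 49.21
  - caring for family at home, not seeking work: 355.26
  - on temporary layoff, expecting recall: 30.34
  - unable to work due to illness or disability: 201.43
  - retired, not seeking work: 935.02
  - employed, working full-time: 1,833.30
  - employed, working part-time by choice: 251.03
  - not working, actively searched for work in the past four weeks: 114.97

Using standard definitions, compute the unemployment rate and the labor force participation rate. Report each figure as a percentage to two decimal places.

Employed = 77.34 + 1,833.30 + 251.03 = 2,161.67 thousand (anyone who worked, including part-time for economic reasons, counts as employed).
Unemployed = 30.34 + 114.97 = 145.31 thousand (jobless and actively searching, or on temporary layoff).
Labor force = 2,161.67 + 145.31 = 2,306.98 thousand.
Not in labor force = 49.21 + 355.26 + 201.43 + 935.02 = 1,540.92 thousand (those not working and not actively searching are outside the labor force — including those who want a job but have given up searching).
Civilian working-age population = 2,306.98 + 1,540.92 = 3,847.90 thousand.
Unemployment rate = 145.31 / 2,306.98 = 6.30%.
Labor force participation rate = 2,306.98 / 3,847.90 = 59.95%.

Unemployment rate ≈ 6.30%; labor force participation rate ≈ 59.95%.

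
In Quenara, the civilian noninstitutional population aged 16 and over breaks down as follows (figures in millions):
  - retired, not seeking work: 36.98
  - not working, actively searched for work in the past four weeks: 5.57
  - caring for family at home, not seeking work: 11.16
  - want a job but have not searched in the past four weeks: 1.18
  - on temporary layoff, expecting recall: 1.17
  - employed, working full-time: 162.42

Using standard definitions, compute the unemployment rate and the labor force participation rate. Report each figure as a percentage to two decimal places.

Employed = 162.42 million.
Unemployed = 5.57 + 1.17 = 6.74 million (jobless and actively searching, or on temporary layoff).
Labor force = 162.42 + 6.74 = 169.16 million.
Not in labor force = 36.98 + 11.16 + 1.18 = 49.32 million (those not working and not actively searching are outside the labor force — including those who want a job but have given up searching).
Civilian working-age population = 169.16 + 49.32 = 218.48 million.
Unemployment rate = 6.74 / 169.16 = 3.98%.
Labor force participation rate = 169.16 / 218.48 = 77.43%.

Unemployment rate ≈ 3.98%; labor force participation rate ≈ 77.43%.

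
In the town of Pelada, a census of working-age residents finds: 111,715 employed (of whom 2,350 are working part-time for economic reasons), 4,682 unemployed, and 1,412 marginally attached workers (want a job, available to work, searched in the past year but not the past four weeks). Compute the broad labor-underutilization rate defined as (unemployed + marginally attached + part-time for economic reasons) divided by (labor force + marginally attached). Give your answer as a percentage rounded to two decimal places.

Broad underutilization rate ≈ 7.17%.

Labor force = 111,715 + 4,682 = 116,397.
Numerator = 4,682 + 1,412 + 2,350 = 8,444.
Denominator = 116,397 + 1,412 = 117,809.
Broad rate = 8,444 / 117,809 = 7.17%.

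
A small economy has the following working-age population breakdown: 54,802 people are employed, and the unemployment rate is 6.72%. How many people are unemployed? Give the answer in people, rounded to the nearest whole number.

Let U be the number unemployed. The labor force is E + U, and U/(E+U) = 0.0672.
So U = 0.0672 × 54,802 / (1 − 0.0672) = 3682.69 / 0.9328 ≈ 3,948.

About 3,948 are unemployed.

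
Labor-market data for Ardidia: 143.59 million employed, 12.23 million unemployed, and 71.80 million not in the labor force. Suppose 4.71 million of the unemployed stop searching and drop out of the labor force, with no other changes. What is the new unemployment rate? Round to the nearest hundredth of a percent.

Initially, labor force = 143.59 + 12.23 = 155.82 million, so u = 12.23/155.82 = 7.85%.
After the change, unemployed and labor force both fall by 4.71 → E = 143.59, U = 7.52, labor force = 151.11 million.
New unemployment rate = 7.52 / 151.11 = 4.98%.

New unemployment rate ≈ 4.98%.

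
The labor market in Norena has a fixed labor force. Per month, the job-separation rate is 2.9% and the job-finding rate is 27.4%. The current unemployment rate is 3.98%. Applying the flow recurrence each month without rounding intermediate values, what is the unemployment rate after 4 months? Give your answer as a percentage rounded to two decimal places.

With a fixed labor force, u_{t+1} = u_t + s·(1−u_t) − f·u_t = u_t·(1−s−f) + s.
Here 1−s−f = 0.697 and s = 0.029.
u_1 = 0.039800 × 0.697 + 0.029 = 0.056741.
u_2 = 0.056741 × 0.697 + 0.029 = 0.068548.
u_3 = 0.068548 × 0.697 + 0.029 = 0.076778.
u_4 = 0.076778 × 0.697 + 0.029 = 0.082514.

Unemployment rate after four months ≈ 8.25%.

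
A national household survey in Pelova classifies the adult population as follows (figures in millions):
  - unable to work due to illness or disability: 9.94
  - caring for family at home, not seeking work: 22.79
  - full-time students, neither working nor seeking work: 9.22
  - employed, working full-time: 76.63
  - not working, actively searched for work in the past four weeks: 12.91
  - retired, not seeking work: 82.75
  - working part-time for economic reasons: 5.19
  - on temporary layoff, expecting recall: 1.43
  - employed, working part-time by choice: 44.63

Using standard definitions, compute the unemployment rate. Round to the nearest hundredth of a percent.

Unemployment rate ≈ 10.19%.

Employed = 76.63 + 5.19 + 44.63 = 126.45 million (anyone who worked, including part-time for economic reasons, counts as employed).
Unemployed = 12.91 + 1.43 = 14.34 million (jobless and actively searching, or on temporary layoff).
Labor force = 126.45 + 14.34 = 140.79 million.
Unemployment rate = 14.34 / 140.79 = 10.19%.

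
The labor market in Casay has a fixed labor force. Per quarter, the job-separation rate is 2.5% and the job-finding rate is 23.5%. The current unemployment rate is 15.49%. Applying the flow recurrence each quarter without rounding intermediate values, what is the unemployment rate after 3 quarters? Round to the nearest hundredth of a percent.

With a fixed labor force, u_{t+1} = u_t + s·(1−u_t) − f·u_t = u_t·(1−s−f) + s.
Here 1−s−f = 0.740 and s = 0.025.
u_1 = 0.154900 × 0.740 + 0.025 = 0.139626.
u_2 = 0.139626 × 0.740 + 0.025 = 0.128323.
u_3 = 0.128323 × 0.740 + 0.025 = 0.119959.

Unemployment rate after three quarters ≈ 12.00%.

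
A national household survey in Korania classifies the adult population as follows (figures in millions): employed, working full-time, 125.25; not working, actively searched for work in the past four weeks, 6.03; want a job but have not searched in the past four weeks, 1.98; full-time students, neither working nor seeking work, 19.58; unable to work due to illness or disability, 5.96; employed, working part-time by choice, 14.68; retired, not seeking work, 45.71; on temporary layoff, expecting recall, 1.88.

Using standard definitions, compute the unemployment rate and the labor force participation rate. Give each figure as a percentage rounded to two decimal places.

Employed = 125.25 + 14.68 = 139.93 million.
Unemployed = 6.03 + 1.88 = 7.91 million (jobless and actively searching, or on temporary layoff).
Labor force = 139.93 + 7.91 = 147.84 million.
Not in labor force = 1.98 + 19.58 + 5.96 + 45.71 = 73.23 million (those not working and not actively searching are outside the labor force — including those who want a job but have given up searching).
Civilian working-age population = 147.84 + 73.23 = 221.07 million.
Unemployment rate = 7.91 / 147.84 = 5.35%.
Labor force participation rate = 147.84 / 221.07 = 66.87%.

Unemployment rate ≈ 5.35%; labor force participation rate ≈ 66.87%.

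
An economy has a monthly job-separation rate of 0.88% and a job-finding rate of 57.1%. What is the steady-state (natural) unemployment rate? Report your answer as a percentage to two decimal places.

At steady state the flows balance: s·E = f·U, so U/(E+U) = s/(s+f).
u* = 0.88 / (0.88 + 57.1) = 0.88 / 57.98 = 1.52%.

Steady-state unemployment rate ≈ 1.52%.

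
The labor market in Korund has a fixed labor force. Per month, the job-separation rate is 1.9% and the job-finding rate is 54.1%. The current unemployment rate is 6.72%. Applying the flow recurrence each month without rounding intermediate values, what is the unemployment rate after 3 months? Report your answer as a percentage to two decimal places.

With a fixed labor force, u_{t+1} = u_t + s·(1−u_t) − f·u_t = u_t·(1−s−f) + s.
Here 1−s−f = 0.440 and s = 0.019.
u_1 = 0.067200 × 0.440 + 0.019 = 0.048568.
u_2 = 0.048568 × 0.440 + 0.019 = 0.040370.
u_3 = 0.040370 × 0.440 + 0.019 = 0.036763.

Unemployment rate after three months ≈ 3.68%.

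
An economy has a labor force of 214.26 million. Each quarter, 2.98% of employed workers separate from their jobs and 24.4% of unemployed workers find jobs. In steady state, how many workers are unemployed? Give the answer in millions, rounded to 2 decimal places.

Steady-state unemployment rate u* = s/(s+f) = 2.98/(2.98+24.4) = 0.108839.
Unemployed = u* × labor force = 0.108839 × 214.26 ≈ 23.32 million.

About 23.32 million are unemployed in steady state.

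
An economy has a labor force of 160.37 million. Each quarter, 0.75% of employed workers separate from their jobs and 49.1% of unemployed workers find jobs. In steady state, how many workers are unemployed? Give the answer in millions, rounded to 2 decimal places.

About 2.41 million are unemployed in steady state.

Steady-state unemployment rate u* = s/(s+f) = 0.75/(0.75+49.1) = 0.015045.
Unemployed = u* × labor force = 0.015045 × 160.37 ≈ 2.41 million.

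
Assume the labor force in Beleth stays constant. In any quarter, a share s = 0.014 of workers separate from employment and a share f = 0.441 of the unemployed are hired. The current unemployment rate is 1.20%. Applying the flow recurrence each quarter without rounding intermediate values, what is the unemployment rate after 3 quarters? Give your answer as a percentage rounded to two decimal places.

With a fixed labor force, u_{t+1} = u_t + s·(1−u_t) − f·u_t = u_t·(1−s−f) + s.
Here 1−s−f = 0.545 and s = 0.014.
u_1 = 0.012000 × 0.545 + 0.014 = 0.020540.
u_2 = 0.020540 × 0.545 + 0.014 = 0.025194.
u_3 = 0.025194 × 0.545 + 0.014 = 0.027731.

Unemployment rate after three quarters ≈ 2.77%.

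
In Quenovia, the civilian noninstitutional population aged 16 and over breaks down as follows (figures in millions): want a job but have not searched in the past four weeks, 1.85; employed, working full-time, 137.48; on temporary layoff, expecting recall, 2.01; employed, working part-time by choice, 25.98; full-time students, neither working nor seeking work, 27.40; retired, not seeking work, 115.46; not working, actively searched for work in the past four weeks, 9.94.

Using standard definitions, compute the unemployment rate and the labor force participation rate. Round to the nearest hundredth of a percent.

Employed = 137.48 + 25.98 = 163.46 million.
Unemployed = 2.01 + 9.94 = 11.95 million (jobless and actively searching, or on temporary layoff).
Labor force = 163.46 + 11.95 = 175.41 million.
Not in labor force = 1.85 + 27.40 + 115.46 = 144.71 million (those not working and not actively searching are outside the labor force — including those who want a job but have given up searching).
Civilian working-age population = 175.41 + 144.71 = 320.12 million.
Unemployment rate = 11.95 / 175.41 = 6.81%.
Labor force participation rate = 175.41 / 320.12 = 54.80%.

Unemployment rate ≈ 6.81%; labor force participation rate ≈ 54.80%.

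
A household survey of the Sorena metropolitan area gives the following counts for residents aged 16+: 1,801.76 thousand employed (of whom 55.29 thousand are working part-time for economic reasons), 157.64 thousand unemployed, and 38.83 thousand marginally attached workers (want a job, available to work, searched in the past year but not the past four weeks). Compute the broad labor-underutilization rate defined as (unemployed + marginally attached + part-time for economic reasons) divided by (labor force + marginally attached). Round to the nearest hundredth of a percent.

Labor force = 1,801.76 + 157.64 = 1,959.40 thousand.
Numerator = 157.64 + 38.83 + 55.29 = 251.76 thousand.
Denominator = 1,959.40 + 38.83 = 1,998.23 thousand.
Broad rate = 251.76 / 1,998.23 = 12.60%.

Broad underutilization rate ≈ 12.60%.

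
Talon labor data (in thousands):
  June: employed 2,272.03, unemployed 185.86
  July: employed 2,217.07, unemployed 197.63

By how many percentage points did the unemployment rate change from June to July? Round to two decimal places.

The unemployment rate changed by +0.62 percentage points.

June: labor force = 2,272.03 + 185.86 = 2,457.89; u = 185.86/2,457.89 = 7.56%.
July: labor force = 2,217.07 + 197.63 = 2,414.70; u = 197.63/2,414.70 = 8.18%.
Change = 8.18% − 7.56% = +0.62 pp.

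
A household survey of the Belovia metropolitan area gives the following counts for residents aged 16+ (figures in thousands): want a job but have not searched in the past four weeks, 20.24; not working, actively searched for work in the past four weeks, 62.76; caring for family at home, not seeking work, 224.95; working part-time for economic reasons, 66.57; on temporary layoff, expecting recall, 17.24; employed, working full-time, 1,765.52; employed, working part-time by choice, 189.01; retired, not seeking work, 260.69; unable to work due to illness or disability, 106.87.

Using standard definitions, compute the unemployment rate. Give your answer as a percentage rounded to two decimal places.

Unemployment rate ≈ 3.81%.

Employed = 66.57 + 1,765.52 + 189.01 = 2,021.10 thousand (anyone who worked, including part-time for economic reasons, counts as employed).
Unemployed = 62.76 + 17.24 = 80.00 thousand (jobless and actively searching, or on temporary layoff).
Labor force = 2,021.10 + 80.00 = 2,101.10 thousand.
Unemployment rate = 80.00 / 2,101.10 = 3.81%.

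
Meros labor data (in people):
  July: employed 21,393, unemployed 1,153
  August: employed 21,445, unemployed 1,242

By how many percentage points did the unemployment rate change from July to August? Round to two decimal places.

The unemployment rate changed by +0.36 percentage points.

July: labor force = 21,393 + 1,153 = 22,546; u = 1,153/22,546 = 5.11%.
August: labor force = 21,445 + 1,242 = 22,687; u = 1,242/22,687 = 5.47%.
Change = 5.47% − 5.11% = +0.36 pp.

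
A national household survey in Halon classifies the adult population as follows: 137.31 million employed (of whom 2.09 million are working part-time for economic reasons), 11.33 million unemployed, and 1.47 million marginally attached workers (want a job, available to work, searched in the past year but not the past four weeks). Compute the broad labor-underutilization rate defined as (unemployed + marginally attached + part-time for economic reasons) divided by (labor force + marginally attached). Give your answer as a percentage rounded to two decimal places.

Labor force = 137.31 + 11.33 = 148.64 million.
Numerator = 11.33 + 1.47 + 2.09 = 14.89 million.
Denominator = 148.64 + 1.47 = 150.11 million.
Broad rate = 14.89 / 150.11 = 9.92%.

Broad underutilization rate ≈ 9.92%.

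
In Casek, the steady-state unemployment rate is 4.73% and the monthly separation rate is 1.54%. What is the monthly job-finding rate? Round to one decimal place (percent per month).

From u* = s/(s+f): f = s·(1−u)/u.
f = 1.54 × (1 − 0.0473) / 0.0473 = 1.4672 / 0.0473 ≈ 31.0% per month.

Job-finding rate ≈ 31.0% per month.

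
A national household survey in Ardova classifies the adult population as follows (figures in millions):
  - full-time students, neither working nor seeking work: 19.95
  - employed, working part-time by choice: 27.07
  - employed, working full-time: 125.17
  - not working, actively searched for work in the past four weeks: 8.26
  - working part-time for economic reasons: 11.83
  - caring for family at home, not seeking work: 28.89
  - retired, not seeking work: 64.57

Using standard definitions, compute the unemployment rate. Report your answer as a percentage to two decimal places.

Employed = 27.07 + 125.17 + 11.83 = 164.07 million (anyone who worked, including part-time for economic reasons, counts as employed).
Unemployed = 8.26 million.
Labor force = 164.07 + 8.26 = 172.33 million.
Unemployment rate = 8.26 / 172.33 = 4.79%.

Unemployment rate ≈ 4.79%.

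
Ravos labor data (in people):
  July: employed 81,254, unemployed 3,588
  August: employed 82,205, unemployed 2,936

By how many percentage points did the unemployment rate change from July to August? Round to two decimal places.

July: labor force = 81,254 + 3,588 = 84,842; u = 3,588/84,842 = 4.23%.
August: labor force = 82,205 + 2,936 = 85,141; u = 2,936/85,141 = 3.45%.
Change = 3.45% − 4.23% = −0.78 pp.

The unemployment rate changed by −0.78 percentage points.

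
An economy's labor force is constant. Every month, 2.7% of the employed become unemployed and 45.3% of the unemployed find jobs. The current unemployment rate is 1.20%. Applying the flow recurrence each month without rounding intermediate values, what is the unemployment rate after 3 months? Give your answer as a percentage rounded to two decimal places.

Unemployment rate after three months ≈ 5.00%.

With a fixed labor force, u_{t+1} = u_t + s·(1−u_t) − f·u_t = u_t·(1−s−f) + s.
Here 1−s−f = 0.520 and s = 0.027.
u_1 = 0.012000 × 0.520 + 0.027 = 0.033240.
u_2 = 0.033240 × 0.520 + 0.027 = 0.044285.
u_3 = 0.044285 × 0.520 + 0.027 = 0.050028.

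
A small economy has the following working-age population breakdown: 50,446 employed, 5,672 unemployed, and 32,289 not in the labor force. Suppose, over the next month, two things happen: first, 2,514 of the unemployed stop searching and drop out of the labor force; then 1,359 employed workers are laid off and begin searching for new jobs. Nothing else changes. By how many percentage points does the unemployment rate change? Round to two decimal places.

The unemployment rate changes by −1.68 percentage points.

Initially, labor force = 50,446 + 5,672 = 56,118, so u = 5,672/56,118 = 10.11%.
After the first change, unemployed and labor force both fall by 2,514 → E = 50,446, U = 3,158, labor force = 53,604.
After the second change, employed falls and unemployed rises by 1,359; labor force unchanged → E = 49,087, U = 4,517, labor force = 53,604.
New unemployment rate = 4,517 / 53,604 = 8.43%.
Change = 8.43% − 10.11% = −1.68 percentage points.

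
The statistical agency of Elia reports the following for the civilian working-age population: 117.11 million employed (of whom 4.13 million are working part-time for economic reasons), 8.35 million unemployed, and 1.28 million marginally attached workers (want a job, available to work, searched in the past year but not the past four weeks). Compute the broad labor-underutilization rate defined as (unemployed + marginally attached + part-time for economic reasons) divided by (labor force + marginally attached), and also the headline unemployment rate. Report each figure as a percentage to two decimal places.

Labor force = 117.11 + 8.35 = 125.46 million.
Numerator = 8.35 + 1.28 + 4.13 = 13.76 million.
Denominator = 125.46 + 1.28 = 126.74 million.
Broad rate = 13.76 / 126.74 = 10.86%.
Headline unemployment rate = 8.35 / 125.46 = 6.66%.

Broad underutilization rate ≈ 10.86%; headline unemployment rate ≈ 6.66%.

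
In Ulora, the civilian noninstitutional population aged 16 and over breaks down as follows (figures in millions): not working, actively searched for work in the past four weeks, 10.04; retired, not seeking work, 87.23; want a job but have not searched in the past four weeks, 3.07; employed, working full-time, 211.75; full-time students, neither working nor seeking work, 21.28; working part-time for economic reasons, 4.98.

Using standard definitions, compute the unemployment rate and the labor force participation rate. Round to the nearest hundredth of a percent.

Unemployment rate ≈ 4.43%; labor force participation rate ≈ 67.02%.

Employed = 211.75 + 4.98 = 216.73 million (anyone who worked, including part-time for economic reasons, counts as employed).
Unemployed = 10.04 million.
Labor force = 216.73 + 10.04 = 226.77 million.
Not in labor force = 87.23 + 3.07 + 21.28 = 111.58 million (those not working and not actively searching are outside the labor force — including those who want a job but have given up searching).
Civilian working-age population = 226.77 + 111.58 = 338.35 million.
Unemployment rate = 10.04 / 226.77 = 4.43%.
Labor force participation rate = 226.77 / 338.35 = 67.02%.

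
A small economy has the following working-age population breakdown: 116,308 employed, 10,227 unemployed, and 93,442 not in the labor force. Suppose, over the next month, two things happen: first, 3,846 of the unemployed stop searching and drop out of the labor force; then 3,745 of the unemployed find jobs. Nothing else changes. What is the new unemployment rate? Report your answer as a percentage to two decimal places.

New unemployment rate ≈ 2.15%.

Initially, labor force = 116,308 + 10,227 = 126,535, so u = 10,227/126,535 = 8.08%.
After the first change, unemployed and labor force both fall by 3,846 → E = 116,308, U = 6,381, labor force = 122,689.
After the second change, unemployed falls and employed rises by 3,745; labor force unchanged → E = 120,053, U = 2,636, labor force = 122,689.
New unemployment rate = 2,636 / 122,689 = 2.15%.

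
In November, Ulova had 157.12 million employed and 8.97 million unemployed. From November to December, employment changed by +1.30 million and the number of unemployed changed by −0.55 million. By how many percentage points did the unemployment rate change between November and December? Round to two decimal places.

The unemployment rate changed by −0.35 percentage points.

November: labor force = 157.12 + 8.97 = 166.09; u = 8.97/166.09 = 5.40%.
December: labor force = 158.42 + 8.42 = 166.84; u = 8.42/166.84 = 5.05%.
Change = 5.05% − 5.40% = −0.35 pp.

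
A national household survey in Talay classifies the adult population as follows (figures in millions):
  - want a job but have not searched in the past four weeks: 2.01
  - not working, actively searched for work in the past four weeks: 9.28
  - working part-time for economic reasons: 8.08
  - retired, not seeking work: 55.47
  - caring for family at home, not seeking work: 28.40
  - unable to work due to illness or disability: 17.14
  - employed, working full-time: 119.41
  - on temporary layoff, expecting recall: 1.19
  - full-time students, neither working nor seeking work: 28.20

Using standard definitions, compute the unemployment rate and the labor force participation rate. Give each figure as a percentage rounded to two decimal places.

Unemployment rate ≈ 7.59%; labor force participation rate ≈ 51.25%.

Employed = 8.08 + 119.41 = 127.49 million (anyone who worked, including part-time for economic reasons, counts as employed).
Unemployed = 9.28 + 1.19 = 10.47 million (jobless and actively searching, or on temporary layoff).
Labor force = 127.49 + 10.47 = 137.96 million.
Not in labor force = 2.01 + 55.47 + 28.40 + 17.14 + 28.20 = 131.22 million (those not working and not actively searching are outside the labor force — including those who want a job but have given up searching).
Civilian working-age population = 137.96 + 131.22 = 269.18 million.
Unemployment rate = 10.47 / 137.96 = 7.59%.
Labor force participation rate = 137.96 / 269.18 = 51.25%.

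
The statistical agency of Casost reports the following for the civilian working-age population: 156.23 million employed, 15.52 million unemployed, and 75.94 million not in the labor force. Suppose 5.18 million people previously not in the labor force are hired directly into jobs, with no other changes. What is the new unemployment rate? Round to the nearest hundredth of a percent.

Initially, labor force = 156.23 + 15.52 = 171.75 million, so u = 15.52/171.75 = 9.04%.
After the change, employed and labor force both rise by 5.18; unemployed unchanged → E = 161.41, U = 15.52, labor force = 176.93 million.
New unemployment rate = 15.52 / 176.93 = 8.77%.

New unemployment rate ≈ 8.77%.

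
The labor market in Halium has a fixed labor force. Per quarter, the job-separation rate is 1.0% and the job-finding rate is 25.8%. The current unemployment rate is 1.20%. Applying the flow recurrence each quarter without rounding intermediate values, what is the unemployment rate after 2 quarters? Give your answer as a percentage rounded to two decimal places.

With a fixed labor force, u_{t+1} = u_t + s·(1−u_t) − f·u_t = u_t·(1−s−f) + s.
Here 1−s−f = 0.732 and s = 0.010.
u_1 = 0.012000 × 0.732 + 0.010 = 0.018784.
u_2 = 0.018784 × 0.732 + 0.010 = 0.023750.

Unemployment rate after two quarters ≈ 2.37%.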